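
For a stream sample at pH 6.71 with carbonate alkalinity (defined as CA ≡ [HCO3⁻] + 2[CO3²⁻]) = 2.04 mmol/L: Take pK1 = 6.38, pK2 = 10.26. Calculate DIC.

CA = [HCO3⁻] + 2[CO3²⁻] = (α₁ + 2α₂)·DIC
At pH 6.71: [H⁺]/K1 = 10^-0.33 = 0.46774, K2/[H⁺] = 10^-3.55 = 0.00028184
α₁ = 1/(1 + 0.46774 + 0.00028184) = 1/1.4680 = 0.6812; α₂ = α₁·K2/[H⁺] = 0.0001920
α₁ + 2α₂ = 0.6816
DIC = CA / (α₁ + 2α₂) = 2.04 / 0.6816 = 2.99 mmol/L

DIC = 2.99 mmol/L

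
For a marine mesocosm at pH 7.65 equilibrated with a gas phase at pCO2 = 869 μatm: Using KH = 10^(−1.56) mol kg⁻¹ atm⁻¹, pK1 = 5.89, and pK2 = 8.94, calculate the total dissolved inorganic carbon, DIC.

DIC = 1.47 mmol/kg

[CO2*] = KH · pCO2 = 10^(−1.56) × 869×10^-6 = 2.393×10^-5 mol/kg
α₀ = 1/(1 + K1/[H⁺] + K1K2/[H⁺]²) = 1/(1 + 10^+1.76 + 10^+0.47) = 0.01626
DIC = [CO2*]/α₀ = 2.393×10^-5 / 0.01626 = 1.47 mmol/kg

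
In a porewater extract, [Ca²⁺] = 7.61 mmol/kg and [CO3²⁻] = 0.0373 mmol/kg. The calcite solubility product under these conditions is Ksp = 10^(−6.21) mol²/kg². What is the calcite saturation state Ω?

Ω = 0.460

Ksp = 10^(−6.21) = 6.166×10^-7
Ω = [Ca²⁺][CO3²⁻]/Ksp = (7.61×10^-3)(0.0373×10^-3) / 6.166×10^-7 = 0.460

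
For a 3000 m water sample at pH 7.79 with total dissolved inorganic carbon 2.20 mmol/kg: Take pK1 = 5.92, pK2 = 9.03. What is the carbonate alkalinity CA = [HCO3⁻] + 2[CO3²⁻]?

CA = 2.29 mmol/kg

CA = [HCO3⁻] + 2[CO3²⁻] = (α₁ + 2α₂)·DIC
At pH 7.79: [H⁺]/K1 = 10^-1.87 = 0.013490, K2/[H⁺] = 10^-1.24 = 0.057544
α₁ = 1/(1 + 0.013490 + 0.057544) = 1/1.0710 = 0.9337; α₂ = α₁·K2/[H⁺] = 0.05373
α₁ + 2α₂ = 1.0411
CA = 1.0411 × 2.20 = 2.29 mmol/kg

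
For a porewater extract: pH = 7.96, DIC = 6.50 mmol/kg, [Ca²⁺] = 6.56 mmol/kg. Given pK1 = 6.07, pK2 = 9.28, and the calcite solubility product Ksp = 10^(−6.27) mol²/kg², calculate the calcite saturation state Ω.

Ω = 3.58

α₂ = 1 / (1 + [H⁺]/K2 + [H⁺]²/(K1K2)) = 1 / (1 + 10^+1.32 + 10^-0.57)
   = 1 / (1 + 20.893 + 0.26915) = 1/22.162 = 0.04512
[CO3²⁻] = α₂ × DIC = 0.04512 × 6.50 = 0.2933 mmol/kg
Ksp = 10^(−6.27) = 5.370×10^-7
Ω = [Ca²⁺][CO3²⁻]/Ksp = (6.56×10^-3)(2.933×10^-4) / 5.370×10^-7 = 3.58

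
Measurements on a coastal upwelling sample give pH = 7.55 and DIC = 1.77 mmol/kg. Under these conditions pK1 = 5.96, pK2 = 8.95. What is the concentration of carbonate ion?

α₂ = 1 / (1 + [H⁺]/K2 + [H⁺]²/(K1K2)) = 1 / (1 + 10^+1.40 + 10^-0.19)
   = 1 / (1 + 25.119 + 0.64565) = 1/26.765 = 0.03736
[CO3²⁻] = α₂ × DIC = 0.03736 × 1.77 = 0.0661 mmol/kg

[CO3²⁻] = 0.0661 mmol/kg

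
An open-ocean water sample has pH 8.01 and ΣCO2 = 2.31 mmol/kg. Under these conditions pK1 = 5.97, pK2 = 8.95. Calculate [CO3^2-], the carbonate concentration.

[CO3²⁻] = 0.236 mmol/kg

α₂ = 1 / (1 + [H⁺]/K2 + [H⁺]²/(K1K2)) = 1 / (1 + 10^+0.94 + 10^-1.10)
   = 1 / (1 + 8.7096 + 0.079433) = 1/9.7891 = 0.1022
[CO3²⁻] = α₂ × DIC = 0.1022 × 2.31 = 0.236 mmol/kg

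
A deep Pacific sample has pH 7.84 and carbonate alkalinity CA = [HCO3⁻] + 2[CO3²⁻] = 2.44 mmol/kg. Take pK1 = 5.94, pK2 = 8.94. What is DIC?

DIC = 2.30 mmol/kg

CA = [HCO3⁻] + 2[CO3²⁻] = (α₁ + 2α₂)·DIC
At pH 7.84: [H⁺]/K1 = 10^-1.90 = 0.012589, K2/[H⁺] = 10^-1.10 = 0.079433
α₁ = 1/(1 + 0.012589 + 0.079433) = 1/1.0920 = 0.9157; α₂ = α₁·K2/[H⁺] = 0.07274
α₁ + 2α₂ = 1.0612
DIC = CA / (α₁ + 2α₂) = 2.44 / 1.0612 = 2.30 mmol/kg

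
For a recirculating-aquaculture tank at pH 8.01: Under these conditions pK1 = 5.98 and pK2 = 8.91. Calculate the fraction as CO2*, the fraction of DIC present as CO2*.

α₀ = 0.00822

α₀ = 1 / (1 + K1/[H⁺] + K1K2/[H⁺]²) = 1 / (1 + 10^+2.03 + 10^+1.13)
   = 1 / (1 + 107.15 + 13.490) = 1/121.64 = 0.008221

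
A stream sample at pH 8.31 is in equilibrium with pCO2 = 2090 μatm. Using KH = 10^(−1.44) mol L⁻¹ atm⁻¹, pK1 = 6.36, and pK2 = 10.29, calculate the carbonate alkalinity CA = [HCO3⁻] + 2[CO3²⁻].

CA = 6.90 mmol/L

[CO2*] = KH · pCO2 = 10^(−1.44) × 2090×10^-6 = 7.588×10^-5 mol/L
α₀ = 1/(1 + K1/[H⁺] + K1K2/[H⁺]²) = 1/(1 + 10^+1.95 + 10^-0.03) = 0.01098
DIC = [CO2*]/α₀ = 7.588×10^-5 / 0.01098 = 6.910 mmol/L
CA = (α₁ + 2α₂)·DIC = (0.9788 + 2×0.01025) × 6.910 = 6.90 mmol/L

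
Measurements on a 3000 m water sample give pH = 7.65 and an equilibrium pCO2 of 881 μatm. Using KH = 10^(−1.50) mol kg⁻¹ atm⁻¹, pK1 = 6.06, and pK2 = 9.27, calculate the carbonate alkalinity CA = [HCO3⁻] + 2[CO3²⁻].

[CO2*] = KH · pCO2 = 10^(−1.50) × 881×10^-6 = 2.786×10^-5 mol/kg
α₀ = 1/(1 + K1/[H⁺] + K1K2/[H⁺]²) = 1/(1 + 10^+1.59 + 10^-0.03) = 0.02449
DIC = [CO2*]/α₀ = 2.786×10^-5 / 0.02449 = 1.138 mmol/kg
CA = (α₁ + 2α₂)·DIC = (0.9527 + 2×0.02285) × 1.138 = 1.14 mmol/kg

CA = 1.14 mmol/kg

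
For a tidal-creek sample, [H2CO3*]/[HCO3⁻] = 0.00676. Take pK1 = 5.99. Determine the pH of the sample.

From K1 = [H⁺][HCO3⁻]/[H2CO3*]:  pH = pK1 − log₁₀([H2CO3*]/[HCO3⁻])
log₁₀(0.00676) = -2.170
pH = 5.99 − (-2.170) = 8.16

pH = 8.16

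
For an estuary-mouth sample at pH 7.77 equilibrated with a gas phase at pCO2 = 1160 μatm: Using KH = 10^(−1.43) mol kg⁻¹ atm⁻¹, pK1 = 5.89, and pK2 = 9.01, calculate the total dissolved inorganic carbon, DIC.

DIC = 3.50 mmol/kg

[CO2*] = KH · pCO2 = 10^(−1.43) × 1160×10^-6 = 4.310×10^-5 mol/kg
α₀ = 1/(1 + K1/[H⁺] + K1K2/[H⁺]²) = 1/(1 + 10^+1.88 + 10^+0.64) = 0.01231
DIC = [CO2*]/α₀ = 4.310×10^-5 / 0.01231 = 3.50 mmol/kg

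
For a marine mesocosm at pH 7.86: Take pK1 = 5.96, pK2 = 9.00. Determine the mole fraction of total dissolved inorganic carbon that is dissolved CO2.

α₀ = 1 / (1 + K1/[H⁺] + K1K2/[H⁺]²) = 1 / (1 + 10^+1.90 + 10^+0.76)
   = 1 / (1 + 79.433 + 5.7544) = 1/86.187 = 0.01160

α₀ = 0.0116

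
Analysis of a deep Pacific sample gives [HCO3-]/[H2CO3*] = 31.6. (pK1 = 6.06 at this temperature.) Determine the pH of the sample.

From K1 = [H⁺][HCO3-]/[H2CO3*]:  pH = pK1 + log₁₀([HCO3-]/[H2CO3*])
log₁₀(31.6) = +1.500
pH = 6.06 + (+1.500) = 7.56

pH = 7.56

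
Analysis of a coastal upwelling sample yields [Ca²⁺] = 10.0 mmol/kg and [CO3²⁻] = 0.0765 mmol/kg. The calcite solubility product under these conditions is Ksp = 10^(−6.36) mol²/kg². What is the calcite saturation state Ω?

Ω = 1.75

Ksp = 10^(−6.36) = 4.365×10^-7
Ω = [Ca²⁺][CO3²⁻]/Ksp = (10.0×10^-3)(0.0765×10^-3) / 4.365×10^-7 = 1.75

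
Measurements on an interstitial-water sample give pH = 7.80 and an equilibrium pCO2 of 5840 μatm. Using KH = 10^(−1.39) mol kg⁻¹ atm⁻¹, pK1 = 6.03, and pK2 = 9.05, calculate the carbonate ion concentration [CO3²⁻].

[CO2*] = KH · pCO2 = 10^(−1.39) × 5840×10^-6 = 2.379×10^-4 mol/kg
α₀ = 1/(1 + K1/[H⁺] + K1K2/[H⁺]²) = 1/(1 + 10^+1.77 + 10^+0.52) = 0.01582
DIC = [CO2*]/α₀ = 2.379×10^-4 / 0.01582 = 15.03 mmol/kg
[CO3²⁻] = α₂·DIC; α₂ = 0.05240, so [CO3²⁻] = 0.05240 × 15.03 = 0.788 mmol/kg

[CO3²⁻] = 0.788 mmol/kg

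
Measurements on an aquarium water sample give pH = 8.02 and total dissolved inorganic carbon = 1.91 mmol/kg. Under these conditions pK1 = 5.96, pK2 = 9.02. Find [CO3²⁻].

α₂ = 1 / (1 + [H⁺]/K2 + [H⁺]²/(K1K2)) = 1 / (1 + 10^+1.00 + 10^-1.06)
   = 1 / (1 + 10.000 + 0.087096) = 1/11.087 = 0.09019
[CO3²⁻] = α₂ × DIC = 0.09019 × 1.91 = 0.172 mmol/kg

[CO3²⁻] = 0.172 mmol/kg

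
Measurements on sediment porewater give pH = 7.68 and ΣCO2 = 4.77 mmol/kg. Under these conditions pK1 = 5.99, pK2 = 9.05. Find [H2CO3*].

[CO2*] = 0.0916 mmol/kg

α₀ = 1 / (1 + K1/[H⁺] + K1K2/[H⁺]²) = 1 / (1 + 10^+1.69 + 10^+0.32)
   = 1 / (1 + 48.978 + 2.0893) = 1/52.067 = 0.01921
[CO2*] = α₀ × DIC = 0.01921 × 4.77 = 0.0916 mmol/kg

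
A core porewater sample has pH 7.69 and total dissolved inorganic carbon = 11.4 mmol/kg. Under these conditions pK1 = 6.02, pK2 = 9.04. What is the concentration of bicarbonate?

[HCO3⁻] = 10.7 mmol/kg

α₁ = 1 / (1 + [H⁺]/K1 + K2/[H⁺]) = 1 / (1 + 10^-1.67 + 10^-1.35)
   = 1 / (1 + 0.021380 + 0.044668) = 1/1.0660 = 0.9380
[HCO3⁻] = α₁ × DIC = 0.9380 × 11.4 = 10.7 mmol/kg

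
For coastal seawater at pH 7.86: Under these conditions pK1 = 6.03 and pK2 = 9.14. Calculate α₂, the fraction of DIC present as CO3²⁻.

α₂ = 1 / (1 + [H⁺]/K2 + [H⁺]²/(K1K2)) = 1 / (1 + 10^+1.28 + 10^-0.55)
   = 1 / (1 + 19.055 + 0.28184) = 1/20.336 = 0.04917

α₂ = 0.0492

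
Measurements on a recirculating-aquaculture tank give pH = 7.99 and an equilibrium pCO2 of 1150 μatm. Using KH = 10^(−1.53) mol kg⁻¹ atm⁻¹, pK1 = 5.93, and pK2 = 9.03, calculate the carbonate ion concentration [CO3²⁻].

[CO2*] = KH · pCO2 = 10^(−1.53) × 1150×10^-6 = 3.394×10^-5 mol/kg
α₀ = 1/(1 + K1/[H⁺] + K1K2/[H⁺]²) = 1/(1 + 10^+2.06 + 10^+1.02) = 0.007918
DIC = [CO2*]/α₀ = 3.394×10^-5 / 0.007918 = 4.286 mmol/kg
[CO3²⁻] = α₂·DIC; α₂ = 0.08292, so [CO3²⁻] = 0.08292 × 4.286 = 0.355 mmol/kg

[CO3²⁻] = 0.355 mmol/kg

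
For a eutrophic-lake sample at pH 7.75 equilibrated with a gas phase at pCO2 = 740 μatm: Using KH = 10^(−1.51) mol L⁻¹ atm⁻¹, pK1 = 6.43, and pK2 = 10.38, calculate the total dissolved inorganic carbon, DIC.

DIC = 0.502 mmol/L

[CO2*] = KH · pCO2 = 10^(−1.51) × 740×10^-6 = 2.287×10^-5 mol/L
α₀ = 1/(1 + K1/[H⁺] + K1K2/[H⁺]²) = 1/(1 + 10^+1.32 + 10^-1.31) = 0.04557
DIC = [CO2*]/α₀ = 2.287×10^-5 / 0.04557 = 0.502 mmol/L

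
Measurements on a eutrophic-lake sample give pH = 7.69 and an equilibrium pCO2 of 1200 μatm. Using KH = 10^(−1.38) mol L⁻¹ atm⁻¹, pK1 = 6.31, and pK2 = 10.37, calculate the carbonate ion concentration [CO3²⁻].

[CO2*] = KH · pCO2 = 10^(−1.38) × 1200×10^-6 = 5.002×10^-5 mol/L
α₀ = 1/(1 + K1/[H⁺] + K1K2/[H⁺]²) = 1/(1 + 10^+1.38 + 10^-1.30) = 0.03994
DIC = [CO2*]/α₀ = 5.002×10^-5 / 0.03994 = 1.253 mmol/L
[CO3²⁻] = α₂·DIC; α₂ = 0.002002, so [CO3²⁻] = 0.002002 × 1.253 = 0.00251 mmol/L = 2.51 μmol/L

[CO3²⁻] = 2.51 μmol/L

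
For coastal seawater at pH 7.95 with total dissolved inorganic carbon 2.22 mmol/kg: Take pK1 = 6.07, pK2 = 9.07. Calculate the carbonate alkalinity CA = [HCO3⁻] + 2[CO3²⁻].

CA = [HCO3⁻] + 2[CO3²⁻] = (α₁ + 2α₂)·DIC
At pH 7.95: [H⁺]/K1 = 10^-1.88 = 0.013183, K2/[H⁺] = 10^-1.12 = 0.075858
α₁ = 1/(1 + 0.013183 + 0.075858) = 1/1.0890 = 0.9182; α₂ = α₁·K2/[H⁺] = 0.06966
α₁ + 2α₂ = 1.0576
CA = 1.0576 × 2.22 = 2.35 mmol/kg

CA = 2.35 mmol/kg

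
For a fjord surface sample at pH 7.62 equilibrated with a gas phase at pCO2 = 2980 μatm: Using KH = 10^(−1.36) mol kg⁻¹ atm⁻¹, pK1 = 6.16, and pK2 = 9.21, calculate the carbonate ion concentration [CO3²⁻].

[CO3²⁻] = 0.0964 mmol/kg

[CO2*] = KH · pCO2 = 10^(−1.36) × 2980×10^-6 = 1.301×10^-4 mol/kg
α₀ = 1/(1 + K1/[H⁺] + K1K2/[H⁺]²) = 1/(1 + 10^+1.46 + 10^-0.13) = 0.03270
DIC = [CO2*]/α₀ = 1.301×10^-4 / 0.03270 = 3.978 mmol/kg
[CO3²⁻] = α₂·DIC; α₂ = 0.02424, so [CO3²⁻] = 0.02424 × 3.978 = 0.0964 mmol/kg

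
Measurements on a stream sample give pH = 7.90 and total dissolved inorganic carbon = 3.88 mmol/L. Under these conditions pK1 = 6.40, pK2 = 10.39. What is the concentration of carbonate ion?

α₂ = 1 / (1 + [H⁺]/K2 + [H⁺]²/(K1K2)) = 1 / (1 + 10^+2.49 + 10^+0.99)
   = 1 / (1 + 309.03 + 9.7724) = 1/319.80 = 0.003127
[CO3²⁻] = α₂ × DIC = 0.003127 × 3.88 = 0.0121 mmol/L = 12.1 μmol/L

[CO3²⁻] = 12.1 μmol/L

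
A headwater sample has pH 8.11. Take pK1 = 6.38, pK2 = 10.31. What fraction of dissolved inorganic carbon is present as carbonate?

α₂ = 1 / (1 + [H⁺]/K2 + [H⁺]²/(K1K2)) = 1 / (1 + 10^+2.20 + 10^+0.47)
   = 1 / (1 + 158.49 + 2.9512) = 1/162.44 = 0.006156

α₂ = 0.00616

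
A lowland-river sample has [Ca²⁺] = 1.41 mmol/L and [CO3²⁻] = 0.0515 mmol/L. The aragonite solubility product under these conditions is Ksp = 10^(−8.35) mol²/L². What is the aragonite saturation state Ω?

Ksp = 10^(−8.35) = 4.467×10^-9
Ω = [Ca²⁺][CO3²⁻]/Ksp = (1.41×10^-3)(0.0515×10^-3) / 4.467×10^-9 = 16.3

Ω = 16.3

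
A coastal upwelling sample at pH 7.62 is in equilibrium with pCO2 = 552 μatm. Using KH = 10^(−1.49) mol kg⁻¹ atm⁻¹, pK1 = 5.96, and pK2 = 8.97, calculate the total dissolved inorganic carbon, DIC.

[CO2*] = KH · pCO2 = 10^(−1.49) × 552×10^-6 = 1.786×10^-5 mol/kg
α₀ = 1/(1 + K1/[H⁺] + K1K2/[H⁺]²) = 1/(1 + 10^+1.66 + 10^+0.31) = 0.02051
DIC = [CO2*]/α₀ = 1.786×10^-5 / 0.02051 = 0.871 mmol/kg

DIC = 0.871 mmol/kg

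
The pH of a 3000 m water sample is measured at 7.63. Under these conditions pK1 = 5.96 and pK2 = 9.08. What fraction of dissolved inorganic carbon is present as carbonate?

α₂ = 1 / (1 + [H⁺]/K2 + [H⁺]²/(K1K2)) = 1 / (1 + 10^+1.45 + 10^-0.22)
   = 1 / (1 + 28.184 + 0.60256) = 1/29.786 = 0.03357

α₂ = 0.0336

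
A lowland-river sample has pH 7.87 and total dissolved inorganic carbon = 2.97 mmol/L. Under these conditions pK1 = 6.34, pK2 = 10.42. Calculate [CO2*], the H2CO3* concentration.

α₀ = 1 / (1 + K1/[H⁺] + K1K2/[H⁺]²) = 1 / (1 + 10^+1.53 + 10^-1.02)
   = 1 / (1 + 33.884 + 0.095499) = 1/34.980 = 0.02859
[CO2*] = α₀ × DIC = 0.02859 × 2.97 = 0.0849 mmol/L

[CO2*] = 0.0849 mmol/L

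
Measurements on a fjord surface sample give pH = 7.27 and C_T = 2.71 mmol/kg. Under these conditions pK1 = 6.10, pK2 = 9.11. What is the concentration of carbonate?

α₂ = 1 / (1 + [H⁺]/K2 + [H⁺]²/(K1K2)) = 1 / (1 + 10^+1.84 + 10^+0.67)
   = 1 / (1 + 69.183 + 4.6774) = 1/74.860 = 0.01336
[CO3²⁻] = α₂ × DIC = 0.01336 × 2.71 = 0.0362 mmol/kg

[CO3²⁻] = 0.0362 mmol/kg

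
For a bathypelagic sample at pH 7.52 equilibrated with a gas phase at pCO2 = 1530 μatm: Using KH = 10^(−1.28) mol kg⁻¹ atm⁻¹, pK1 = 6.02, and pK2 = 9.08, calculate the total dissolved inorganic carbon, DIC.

[CO2*] = KH · pCO2 = 10^(−1.28) × 1530×10^-6 = 8.030×10^-5 mol/kg
α₀ = 1/(1 + K1/[H⁺] + K1K2/[H⁺]²) = 1/(1 + 10^+1.50 + 10^-0.06) = 0.02986
DIC = [CO2*]/α₀ = 8.030×10^-5 / 0.02986 = 2.69 mmol/kg

DIC = 2.69 mmol/kg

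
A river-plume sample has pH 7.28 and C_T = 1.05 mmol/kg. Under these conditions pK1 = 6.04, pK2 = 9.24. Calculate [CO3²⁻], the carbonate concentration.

α₂ = 1 / (1 + [H⁺]/K2 + [H⁺]²/(K1K2)) = 1 / (1 + 10^+1.96 + 10^+0.72)
   = 1 / (1 + 91.201 + 5.2481) = 1/97.449 = 0.01026
[CO3²⁻] = α₂ × DIC = 0.01026 × 1.05 = 0.0108 mmol/kg = 10.8 μmol/kg

[CO3²⁻] = 10.8 μmol/kg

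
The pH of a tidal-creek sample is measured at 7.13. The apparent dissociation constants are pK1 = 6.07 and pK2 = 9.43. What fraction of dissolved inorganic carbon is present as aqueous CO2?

α₀ = 1 / (1 + K1/[H⁺] + K1K2/[H⁺]²) = 1 / (1 + 10^+1.06 + 10^-1.24)
   = 1 / (1 + 11.482 + 0.057544) = 1/12.539 = 0.07975

α₀ = 0.0798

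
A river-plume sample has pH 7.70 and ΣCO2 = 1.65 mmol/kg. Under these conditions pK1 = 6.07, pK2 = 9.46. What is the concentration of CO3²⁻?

α₂ = 1 / (1 + [H⁺]/K2 + [H⁺]²/(K1K2)) = 1 / (1 + 10^+1.76 + 10^+0.13)
   = 1 / (1 + 57.544 + 1.3490) = 1/59.893 = 0.01670
[CO3²⁻] = α₂ × DIC = 0.01670 × 1.65 = 0.0275 mmol/kg

[CO3²⁻] = 0.0275 mmol/kg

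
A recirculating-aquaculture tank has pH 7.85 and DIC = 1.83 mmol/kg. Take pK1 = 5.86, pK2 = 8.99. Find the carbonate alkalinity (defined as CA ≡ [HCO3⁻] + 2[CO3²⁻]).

CA = [HCO3⁻] + 2[CO3²⁻] = (α₁ + 2α₂)·DIC
At pH 7.85: [H⁺]/K1 = 10^-1.99 = 0.010233, K2/[H⁺] = 10^-1.14 = 0.072444
α₁ = 1/(1 + 0.010233 + 0.072444) = 1/1.0827 = 0.9236; α₂ = α₁·K2/[H⁺] = 0.06691
α₁ + 2α₂ = 1.0575
CA = 1.0575 × 1.83 = 1.94 mmol/kg

CA = 1.94 mmol/kg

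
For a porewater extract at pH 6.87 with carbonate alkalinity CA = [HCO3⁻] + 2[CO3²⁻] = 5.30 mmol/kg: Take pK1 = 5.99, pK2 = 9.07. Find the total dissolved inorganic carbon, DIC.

CA = [HCO3⁻] + 2[CO3²⁻] = (α₁ + 2α₂)·DIC
At pH 6.87: [H⁺]/K1 = 10^-0.88 = 0.13183, K2/[H⁺] = 10^-2.20 = 0.0063096
α₁ = 1/(1 + 0.13183 + 0.0063096) = 1/1.1381 = 0.8786; α₂ = α₁·K2/[H⁺] = 0.005544
α₁ + 2α₂ = 0.8897
DIC = CA / (α₁ + 2α₂) = 5.30 / 0.8897 = 5.96 mmol/kg

DIC = 5.96 mmol/kg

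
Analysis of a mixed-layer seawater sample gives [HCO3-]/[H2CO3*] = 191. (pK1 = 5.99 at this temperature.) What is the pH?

pH = 8.27

From K1 = [H⁺][HCO3-]/[H2CO3*]:  pH = pK1 + log₁₀([HCO3-]/[H2CO3*])
log₁₀(191) = +2.281
pH = 5.99 + (+2.281) = 8.27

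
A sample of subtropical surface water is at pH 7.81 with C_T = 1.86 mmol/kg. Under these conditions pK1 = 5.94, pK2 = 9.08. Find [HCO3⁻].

[HCO3⁻] = 1.74 mmol/kg

α₁ = 1 / (1 + [H⁺]/K1 + K2/[H⁺]) = 1 / (1 + 10^-1.87 + 10^-1.27)
   = 1 / (1 + 0.013490 + 0.053703) = 1/1.0672 = 0.9370
[HCO3⁻] = α₁ × DIC = 0.9370 × 1.86 = 1.74 mmol/kg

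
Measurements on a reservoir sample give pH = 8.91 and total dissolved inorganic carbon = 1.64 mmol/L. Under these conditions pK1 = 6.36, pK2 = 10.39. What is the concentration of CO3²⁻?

[CO3²⁻] = 0.0524 mmol/L

α₂ = 1 / (1 + [H⁺]/K2 + [H⁺]²/(K1K2)) = 1 / (1 + 10^+1.48 + 10^-1.07)
   = 1 / (1 + 30.200 + 0.085114) = 1/31.285 = 0.03196
[CO3²⁻] = α₂ × DIC = 0.03196 × 1.64 = 0.0524 mmol/L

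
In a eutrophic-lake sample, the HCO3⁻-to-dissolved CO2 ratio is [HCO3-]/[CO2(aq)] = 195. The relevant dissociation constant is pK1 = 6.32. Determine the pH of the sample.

pH = 8.61

From K1 = [H⁺][HCO3-]/[CO2(aq)]:  pH = pK1 + log₁₀([HCO3-]/[CO2(aq)])
log₁₀(195) = +2.290
pH = 6.32 + (+2.290) = 8.61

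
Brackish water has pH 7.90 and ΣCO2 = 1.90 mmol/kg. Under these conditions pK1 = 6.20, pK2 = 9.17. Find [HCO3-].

[HCO3⁻] = 1.77 mmol/kg

α₁ = 1 / (1 + [H⁺]/K1 + K2/[H⁺]) = 1 / (1 + 10^-1.70 + 10^-1.27)
   = 1 / (1 + 0.019953 + 0.053703) = 1/1.0737 = 0.9314
[HCO3⁻] = α₁ × DIC = 0.9314 × 1.90 = 1.77 mmol/kg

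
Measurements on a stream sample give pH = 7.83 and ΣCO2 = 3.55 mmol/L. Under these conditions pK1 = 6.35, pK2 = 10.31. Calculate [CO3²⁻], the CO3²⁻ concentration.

α₂ = 1 / (1 + [H⁺]/K2 + [H⁺]²/(K1K2)) = 1 / (1 + 10^+2.48 + 10^+1.00)
   = 1 / (1 + 302.00 + 10.000) = 1/313.00 = 0.003195
[CO3²⁻] = α₂ × DIC = 0.003195 × 3.55 = 0.0113 mmol/L = 11.3 μmol/L

[CO3²⁻] = 11.3 μmol/L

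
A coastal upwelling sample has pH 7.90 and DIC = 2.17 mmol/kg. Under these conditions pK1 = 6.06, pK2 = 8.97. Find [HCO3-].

α₁ = 1 / (1 + [H⁺]/K1 + K2/[H⁺]) = 1 / (1 + 10^-1.84 + 10^-1.07)
   = 1 / (1 + 0.014454 + 0.085114) = 1/1.0996 = 0.9094
[HCO3⁻] = α₁ × DIC = 0.9094 × 2.17 = 1.97 mmol/kg

[HCO3⁻] = 1.97 mmol/kg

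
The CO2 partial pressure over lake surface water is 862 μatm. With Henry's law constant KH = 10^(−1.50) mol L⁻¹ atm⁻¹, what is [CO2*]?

[CO2*] = 27.3 μmol/L

KH = 10^(−1.50) = 3.162×10^-2 mol L⁻¹ atm⁻¹
[CO2*] = KH · pCO2 = 3.162×10^-2 × 862×10^-6 atm = 2.73×10^-5 mol/L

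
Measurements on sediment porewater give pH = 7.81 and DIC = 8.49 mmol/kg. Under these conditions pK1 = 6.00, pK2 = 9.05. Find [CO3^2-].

α₂ = 1 / (1 + [H⁺]/K2 + [H⁺]²/(K1K2)) = 1 / (1 + 10^+1.24 + 10^-0.57)
   = 1 / (1 + 17.378 + 0.26915) = 1/18.647 = 0.05363
[CO3²⁻] = α₂ × DIC = 0.05363 × 8.49 = 0.455 mmol/kg

[CO3²⁻] = 0.455 mmol/kg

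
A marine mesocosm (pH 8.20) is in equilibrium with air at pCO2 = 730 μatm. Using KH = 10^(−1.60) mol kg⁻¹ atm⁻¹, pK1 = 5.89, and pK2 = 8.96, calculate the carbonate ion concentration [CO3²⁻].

[CO2*] = KH · pCO2 = 10^(−1.60) × 730×10^-6 = 1.834×10^-5 mol/kg
α₀ = 1/(1 + K1/[H⁺] + K1K2/[H⁺]²) = 1/(1 + 10^+2.31 + 10^+1.55) = 0.004155
DIC = [CO2*]/α₀ = 1.834×10^-5 / 0.004155 = 4.413 mmol/kg
[CO3²⁻] = α₂·DIC; α₂ = 0.1474, so [CO3²⁻] = 0.1474 × 4.413 = 0.651 mmol/kg

[CO3²⁻] = 0.651 mmol/kg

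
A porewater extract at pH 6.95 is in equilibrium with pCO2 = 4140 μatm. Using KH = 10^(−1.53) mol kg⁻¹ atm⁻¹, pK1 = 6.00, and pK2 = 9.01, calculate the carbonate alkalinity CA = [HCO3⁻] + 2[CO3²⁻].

CA = 1.11 mmol/kg

[CO2*] = KH · pCO2 = 10^(−1.53) × 4140×10^-6 = 1.222×10^-4 mol/kg
α₀ = 1/(1 + K1/[H⁺] + K1K2/[H⁺]²) = 1/(1 + 10^+0.95 + 10^-1.11) = 0.1001
DIC = [CO2*]/α₀ = 1.222×10^-4 / 0.1001 = 1.221 mmol/kg
CA = (α₁ + 2α₂)·DIC = (0.8921 + 2×0.007770) × 1.221 = 1.11 mmol/kg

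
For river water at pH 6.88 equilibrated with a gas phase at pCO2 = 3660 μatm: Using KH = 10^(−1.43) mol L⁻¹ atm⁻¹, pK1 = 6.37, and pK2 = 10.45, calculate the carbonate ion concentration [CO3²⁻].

[CO2*] = KH · pCO2 = 10^(−1.43) × 3660×10^-6 = 1.360×10^-4 mol/L
α₀ = 1/(1 + K1/[H⁺] + K1K2/[H⁺]²) = 1/(1 + 10^+0.51 + 10^-3.06) = 0.2360
DIC = [CO2*]/α₀ = 1.360×10^-4 / 0.2360 = 0.5761 mmol/L
[CO3²⁻] = α₂·DIC; α₂ = 0.0002056, so [CO3²⁻] = 0.0002056 × 0.5761 = 0.000118 mmol/L = 0.118 μmol/L

[CO3²⁻] = 0.118 μmol/L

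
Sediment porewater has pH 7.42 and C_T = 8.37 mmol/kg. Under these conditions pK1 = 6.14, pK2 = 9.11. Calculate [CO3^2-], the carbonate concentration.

α₂ = 1 / (1 + [H⁺]/K2 + [H⁺]²/(K1K2)) = 1 / (1 + 10^+1.69 + 10^+0.41)
   = 1 / (1 + 48.978 + 2.5704) = 1/52.548 = 0.01903
[CO3²⁻] = α₂ × DIC = 0.01903 × 8.37 = 0.159 mmol/kg

[CO3²⁻] = 0.159 mmol/kg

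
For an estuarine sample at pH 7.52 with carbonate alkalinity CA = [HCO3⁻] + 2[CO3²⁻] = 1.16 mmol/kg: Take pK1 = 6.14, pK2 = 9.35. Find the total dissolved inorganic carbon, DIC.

DIC = 1.19 mmol/kg

CA = [HCO3⁻] + 2[CO3²⁻] = (α₁ + 2α₂)·DIC
At pH 7.52: [H⁺]/K1 = 10^-1.38 = 0.041687, K2/[H⁺] = 10^-1.83 = 0.014791
α₁ = 1/(1 + 0.041687 + 0.014791) = 1/1.0565 = 0.9465; α₂ = α₁·K2/[H⁺] = 0.01400
α₁ + 2α₂ = 0.9745
DIC = CA / (α₁ + 2α₂) = 1.16 / 0.9745 = 1.19 mmol/kg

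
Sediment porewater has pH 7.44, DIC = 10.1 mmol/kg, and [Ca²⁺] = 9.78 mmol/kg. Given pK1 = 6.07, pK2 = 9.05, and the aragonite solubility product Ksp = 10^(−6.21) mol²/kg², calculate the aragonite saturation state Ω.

α₂ = 1 / (1 + [H⁺]/K2 + [H⁺]²/(K1K2)) = 1 / (1 + 10^+1.61 + 10^+0.24)
   = 1 / (1 + 40.738 + 1.7378) = 1/43.476 = 0.02300
[CO3²⁻] = α₂ × DIC = 0.02300 × 10.1 = 0.2323 mmol/kg
Ksp = 10^(−6.21) = 6.166×10^-7
Ω = [Ca²⁺][CO3²⁻]/Ksp = (9.78×10^-3)(2.323×10^-4) / 6.166×10^-7 = 3.68

Ω = 3.68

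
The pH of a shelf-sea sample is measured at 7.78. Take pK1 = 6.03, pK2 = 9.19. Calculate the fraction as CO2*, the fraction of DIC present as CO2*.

α₀ = 1 / (1 + K1/[H⁺] + K1K2/[H⁺]²) = 1 / (1 + 10^+1.75 + 10^+0.34)
   = 1 / (1 + 56.234 + 2.1878) = 1/59.422 = 0.01683

α₀ = 0.0168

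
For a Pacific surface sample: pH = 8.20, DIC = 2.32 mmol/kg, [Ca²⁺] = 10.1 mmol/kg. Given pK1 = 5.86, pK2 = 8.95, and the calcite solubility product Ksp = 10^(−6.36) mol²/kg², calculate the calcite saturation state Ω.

Ω = 8.07

α₂ = 1 / (1 + [H⁺]/K2 + [H⁺]²/(K1K2)) = 1 / (1 + 10^+0.75 + 10^-1.59)
   = 1 / (1 + 5.6234 + 0.025704) = 1/6.6491 = 0.1504
[CO3²⁻] = α₂ × DIC = 0.1504 × 2.32 = 0.3489 mmol/kg
Ksp = 10^(−6.36) = 4.365×10^-7
Ω = [Ca²⁺][CO3²⁻]/Ksp = (10.1×10^-3)(3.489×10^-4) / 4.365×10^-7 = 8.07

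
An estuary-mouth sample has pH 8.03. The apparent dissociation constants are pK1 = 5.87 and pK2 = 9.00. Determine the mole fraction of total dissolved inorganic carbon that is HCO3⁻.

α₁ = 0.898

α₁ = 1 / (1 + [H⁺]/K1 + K2/[H⁺]) = 1 / (1 + 10^-2.16 + 10^-0.97)
   = 1 / (1 + 0.0069183 + 0.10715) = 1/1.1141 = 0.8976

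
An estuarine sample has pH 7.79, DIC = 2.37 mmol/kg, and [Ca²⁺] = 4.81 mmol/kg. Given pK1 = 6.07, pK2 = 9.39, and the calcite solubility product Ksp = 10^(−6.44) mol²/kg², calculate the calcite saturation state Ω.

α₂ = 1 / (1 + [H⁺]/K2 + [H⁺]²/(K1K2)) = 1 / (1 + 10^+1.60 + 10^-0.12)
   = 1 / (1 + 39.811 + 0.75858) = 1/41.569 = 0.02406
[CO3²⁻] = α₂ × DIC = 0.02406 × 2.37 = 0.05701 mmol/kg
Ksp = 10^(−6.44) = 3.631×10^-7
Ω = [Ca²⁺][CO3²⁻]/Ksp = (4.81×10^-3)(5.701×10^-5) / 3.631×10^-7 = 0.755

Ω = 0.755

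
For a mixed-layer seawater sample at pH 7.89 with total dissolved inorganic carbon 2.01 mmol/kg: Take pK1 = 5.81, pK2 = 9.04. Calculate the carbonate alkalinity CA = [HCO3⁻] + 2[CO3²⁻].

CA = 2.13 mmol/kg

CA = [HCO3⁻] + 2[CO3²⁻] = (α₁ + 2α₂)·DIC
At pH 7.89: [H⁺]/K1 = 10^-2.08 = 0.0083176, K2/[H⁺] = 10^-1.15 = 0.070795
α₁ = 1/(1 + 0.0083176 + 0.070795) = 1/1.0791 = 0.9267; α₂ = α₁·K2/[H⁺] = 0.06560
α₁ + 2α₂ = 1.0579
CA = 1.0579 × 2.01 = 2.13 mmol/kg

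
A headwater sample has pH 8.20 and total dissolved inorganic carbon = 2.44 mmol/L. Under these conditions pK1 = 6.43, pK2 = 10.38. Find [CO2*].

α₀ = 1 / (1 + K1/[H⁺] + K1K2/[H⁺]²) = 1 / (1 + 10^+1.77 + 10^-0.41)
   = 1 / (1 + 58.884 + 0.38905) = 1/60.273 = 0.01659
[CO2*] = α₀ × DIC = 0.01659 × 2.44 = 0.0405 mmol/L

[CO2*] = 0.0405 mmol/L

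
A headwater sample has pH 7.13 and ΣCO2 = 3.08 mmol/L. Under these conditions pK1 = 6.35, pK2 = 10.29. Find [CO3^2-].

α₂ = 1 / (1 + [H⁺]/K2 + [H⁺]²/(K1K2)) = 1 / (1 + 10^+3.16 + 10^+2.38)
   = 1 / (1 + 1445.4 + 239.88) = 1/1686.3 = 0.0005930
[CO3²⁻] = α₂ × DIC = 0.0005930 × 3.08 = 0.00183 mmol/L = 1.83 μmol/L

[CO3²⁻] = 1.83 μmol/L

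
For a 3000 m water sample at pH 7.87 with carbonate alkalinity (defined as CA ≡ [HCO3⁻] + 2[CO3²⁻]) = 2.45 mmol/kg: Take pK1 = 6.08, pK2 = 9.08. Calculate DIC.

DIC = 2.35 mmol/kg

CA = [HCO3⁻] + 2[CO3²⁻] = (α₁ + 2α₂)·DIC
At pH 7.87: [H⁺]/K1 = 10^-1.79 = 0.016218, K2/[H⁺] = 10^-1.21 = 0.061660
α₁ = 1/(1 + 0.016218 + 0.061660) = 1/1.0779 = 0.9277; α₂ = α₁·K2/[H⁺] = 0.05720
α₁ + 2α₂ = 1.0422
DIC = CA / (α₁ + 2α₂) = 2.45 / 1.0422 = 2.35 mmol/kg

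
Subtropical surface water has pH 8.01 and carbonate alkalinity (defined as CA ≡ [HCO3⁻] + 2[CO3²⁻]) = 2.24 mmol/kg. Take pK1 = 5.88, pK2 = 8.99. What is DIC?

CA = [HCO3⁻] + 2[CO3²⁻] = (α₁ + 2α₂)·DIC
At pH 8.01: [H⁺]/K1 = 10^-2.13 = 0.0074131, K2/[H⁺] = 10^-0.98 = 0.10471
α₁ = 1/(1 + 0.0074131 + 0.10471) = 1/1.1121 = 0.8992; α₂ = α₁·K2/[H⁺] = 0.09416
α₁ + 2α₂ = 1.0875
DIC = CA / (α₁ + 2α₂) = 2.24 / 1.0875 = 2.06 mmol/kg

DIC = 2.06 mmol/kg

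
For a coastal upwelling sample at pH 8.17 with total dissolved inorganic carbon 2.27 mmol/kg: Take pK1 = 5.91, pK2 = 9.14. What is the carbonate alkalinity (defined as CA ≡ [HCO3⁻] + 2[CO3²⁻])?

CA = [HCO3⁻] + 2[CO3²⁻] = (α₁ + 2α₂)·DIC
At pH 8.17: [H⁺]/K1 = 10^-2.26 = 0.0054954, K2/[H⁺] = 10^-0.97 = 0.10715
α₁ = 1/(1 + 0.0054954 + 0.10715) = 1/1.1126 = 0.8988; α₂ = α₁·K2/[H⁺] = 0.09630
α₁ + 2α₂ = 1.0914
CA = 1.0914 × 2.27 = 2.48 mmol/kg

CA = 2.48 mmol/kg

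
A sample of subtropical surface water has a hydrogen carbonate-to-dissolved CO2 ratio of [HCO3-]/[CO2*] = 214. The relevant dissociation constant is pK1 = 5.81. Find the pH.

pH = 8.14

From K1 = [H⁺][HCO3-]/[CO2*]:  pH = pK1 + log₁₀([HCO3-]/[CO2*])
log₁₀(214) = +2.330
pH = 5.81 + (+2.330) = 8.14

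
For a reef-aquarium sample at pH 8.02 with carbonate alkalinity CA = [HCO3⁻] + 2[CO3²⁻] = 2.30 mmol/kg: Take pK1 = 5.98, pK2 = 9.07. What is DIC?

CA = [HCO3⁻] + 2[CO3²⁻] = (α₁ + 2α₂)·DIC
At pH 8.02: [H⁺]/K1 = 10^-2.04 = 0.0091201, K2/[H⁺] = 10^-1.05 = 0.089125
α₁ = 1/(1 + 0.0091201 + 0.089125) = 1/1.0982 = 0.9105; α₂ = α₁·K2/[H⁺] = 0.08115
α₁ + 2α₂ = 1.0728
DIC = CA / (α₁ + 2α₂) = 2.30 / 1.0728 = 2.14 mmol/kg

DIC = 2.14 mmol/kg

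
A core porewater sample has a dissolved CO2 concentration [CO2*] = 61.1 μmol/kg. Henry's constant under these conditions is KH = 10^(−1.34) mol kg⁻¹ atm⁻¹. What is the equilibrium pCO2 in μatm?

KH = 10^(−1.34) = 4.571×10^-2 mol kg⁻¹ atm⁻¹
pCO2 = [CO2*]/KH = 61.1×10^-6 / 4.571×10^-2 = 1.34×10^-3 atm = 1340 μatm

pCO2 = 1340 μatm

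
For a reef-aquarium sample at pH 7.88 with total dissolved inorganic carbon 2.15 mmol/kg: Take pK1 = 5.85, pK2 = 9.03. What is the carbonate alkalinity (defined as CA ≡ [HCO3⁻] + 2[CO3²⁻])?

CA = 2.27 mmol/kg

CA = [HCO3⁻] + 2[CO3²⁻] = (α₁ + 2α₂)·DIC
At pH 7.88: [H⁺]/K1 = 10^-2.03 = 0.0093325, K2/[H⁺] = 10^-1.15 = 0.070795
α₁ = 1/(1 + 0.0093325 + 0.070795) = 1/1.0801 = 0.9258; α₂ = α₁·K2/[H⁺] = 0.06554
α₁ + 2α₂ = 1.0569
CA = 1.0569 × 2.15 = 2.27 mmol/kg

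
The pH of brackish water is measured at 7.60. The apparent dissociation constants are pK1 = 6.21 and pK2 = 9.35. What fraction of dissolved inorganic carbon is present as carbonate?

α₂ = 1 / (1 + [H⁺]/K2 + [H⁺]²/(K1K2)) = 1 / (1 + 10^+1.75 + 10^+0.36)
   = 1 / (1 + 56.234 + 2.2909) = 1/59.525 = 0.01680

α₂ = 0.0168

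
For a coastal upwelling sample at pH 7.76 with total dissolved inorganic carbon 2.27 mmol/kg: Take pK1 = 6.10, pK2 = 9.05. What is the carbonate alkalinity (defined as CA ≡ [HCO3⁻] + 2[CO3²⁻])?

CA = [HCO3⁻] + 2[CO3²⁻] = (α₁ + 2α₂)·DIC
At pH 7.76: [H⁺]/K1 = 10^-1.66 = 0.021878, K2/[H⁺] = 10^-1.29 = 0.051286
α₁ = 1/(1 + 0.021878 + 0.051286) = 1/1.0732 = 0.9318; α₂ = α₁·K2/[H⁺] = 0.04779
α₁ + 2α₂ = 1.0274
CA = 1.0274 × 2.27 = 2.33 mmol/kg

CA = 2.33 mmol/kg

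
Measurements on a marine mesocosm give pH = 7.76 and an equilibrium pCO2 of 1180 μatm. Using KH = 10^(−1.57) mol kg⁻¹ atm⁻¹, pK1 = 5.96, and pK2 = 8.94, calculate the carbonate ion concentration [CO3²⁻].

[CO2*] = KH · pCO2 = 10^(−1.57) × 1180×10^-6 = 3.176×10^-5 mol/kg
α₀ = 1/(1 + K1/[H⁺] + K1K2/[H⁺]²) = 1/(1 + 10^+1.80 + 10^+0.62) = 0.01465
DIC = [CO2*]/α₀ = 3.176×10^-5 / 0.01465 = 2.168 mmol/kg
[CO3²⁻] = α₂·DIC; α₂ = 0.06107, so [CO3²⁻] = 0.06107 × 2.168 = 0.132 mmol/kg

[CO3²⁻] = 0.132 mmol/kg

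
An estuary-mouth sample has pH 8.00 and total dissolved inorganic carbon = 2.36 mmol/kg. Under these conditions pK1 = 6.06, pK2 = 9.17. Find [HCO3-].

α₁ = 1 / (1 + [H⁺]/K1 + K2/[H⁺]) = 1 / (1 + 10^-1.94 + 10^-1.17)
   = 1 / (1 + 0.011482 + 0.067608) = 1/1.0791 = 0.9267
[HCO3⁻] = α₁ × DIC = 0.9267 × 2.36 = 2.19 mmol/kg

[HCO3⁻] = 2.19 mmol/kg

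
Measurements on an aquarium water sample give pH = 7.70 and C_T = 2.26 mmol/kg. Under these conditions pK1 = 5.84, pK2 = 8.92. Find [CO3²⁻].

[CO3²⁻] = 0.127 mmol/kg

α₂ = 1 / (1 + [H⁺]/K2 + [H⁺]²/(K1K2)) = 1 / (1 + 10^+1.22 + 10^-0.64)
   = 1 / (1 + 16.596 + 0.22909) = 1/17.825 = 0.05610
[CO3²⁻] = α₂ × DIC = 0.05610 × 2.26 = 0.127 mmol/kg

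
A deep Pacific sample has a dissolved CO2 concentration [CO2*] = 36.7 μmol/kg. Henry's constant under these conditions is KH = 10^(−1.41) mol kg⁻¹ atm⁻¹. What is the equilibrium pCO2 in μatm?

KH = 10^(−1.41) = 3.890×10^-2 mol kg⁻¹ atm⁻¹
pCO2 = [CO2*]/KH = 36.7×10^-6 / 3.890×10^-2 = 9.43×10^-4 atm = 943 μatm

pCO2 = 943 μatm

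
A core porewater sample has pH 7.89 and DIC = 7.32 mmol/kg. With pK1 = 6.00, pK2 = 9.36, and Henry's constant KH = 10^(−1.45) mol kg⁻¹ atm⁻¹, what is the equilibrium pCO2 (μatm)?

α₀ = 1 / (1 + K1/[H⁺] + K1K2/[H⁺]²) = 1 / (1 + 10^+1.89 + 10^+0.42)
   = 1 / (1 + 77.625 + 2.6303) = 1/81.255 = 0.01231
[CO2*] = α₀ × DIC = 0.01231 × 7.32 = 0.09009 mmol/kg
pCO2 = [CO2*]/KH = 9.009×10^-5 / 3.548×10^-2 = 2540 μatm

pCO2 = 2540 μatm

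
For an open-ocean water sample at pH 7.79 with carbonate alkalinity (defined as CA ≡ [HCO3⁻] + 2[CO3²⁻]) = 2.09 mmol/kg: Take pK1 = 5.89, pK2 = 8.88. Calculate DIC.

DIC = 1.97 mmol/kg

CA = [HCO3⁻] + 2[CO3²⁻] = (α₁ + 2α₂)·DIC
At pH 7.79: [H⁺]/K1 = 10^-1.90 = 0.012589, K2/[H⁺] = 10^-1.09 = 0.081283
α₁ = 1/(1 + 0.012589 + 0.081283) = 1/1.0939 = 0.9142; α₂ = α₁·K2/[H⁺] = 0.07431
α₁ + 2α₂ = 1.0628
DIC = CA / (α₁ + 2α₂) = 2.09 / 1.0628 = 1.97 mmol/kg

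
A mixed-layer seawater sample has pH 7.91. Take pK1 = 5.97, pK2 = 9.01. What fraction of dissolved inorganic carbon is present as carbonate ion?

α₂ = 1 / (1 + [H⁺]/K2 + [H⁺]²/(K1K2)) = 1 / (1 + 10^+1.10 + 10^-0.84)
   = 1 / (1 + 12.589 + 0.14454) = 1/13.734 = 0.07281

α₂ = 0.0728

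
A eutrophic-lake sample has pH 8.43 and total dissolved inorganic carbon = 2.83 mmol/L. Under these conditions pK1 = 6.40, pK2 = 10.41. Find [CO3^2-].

[CO3²⁻] = 0.0291 mmol/L

α₂ = 1 / (1 + [H⁺]/K2 + [H⁺]²/(K1K2)) = 1 / (1 + 10^+1.98 + 10^-0.05)
   = 1 / (1 + 95.499 + 0.89125) = 1/97.391 = 0.01027
[CO3²⁻] = α₂ × DIC = 0.01027 × 2.83 = 0.0291 mmol/L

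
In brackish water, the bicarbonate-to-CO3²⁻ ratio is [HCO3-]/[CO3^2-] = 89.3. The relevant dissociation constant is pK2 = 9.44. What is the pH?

From K2 = [H⁺][CO3^2-]/[HCO3-]:  pH = pK2 − log₁₀([HCO3-]/[CO3^2-])
log₁₀(89.3) = +1.951
pH = 9.44 − (+1.951) = 7.49

pH = 7.49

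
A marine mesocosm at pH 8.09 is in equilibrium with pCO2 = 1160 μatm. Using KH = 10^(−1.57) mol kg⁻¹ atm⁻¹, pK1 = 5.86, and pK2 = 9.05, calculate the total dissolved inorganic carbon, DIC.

[CO2*] = KH · pCO2 = 10^(−1.57) × 1160×10^-6 = 3.122×10^-5 mol/kg
α₀ = 1/(1 + K1/[H⁺] + K1K2/[H⁺]²) = 1/(1 + 10^+2.23 + 10^+1.27) = 0.005279
DIC = [CO2*]/α₀ = 3.122×10^-5 / 0.005279 = 5.91 mmol/kg

DIC = 5.91 mmol/kg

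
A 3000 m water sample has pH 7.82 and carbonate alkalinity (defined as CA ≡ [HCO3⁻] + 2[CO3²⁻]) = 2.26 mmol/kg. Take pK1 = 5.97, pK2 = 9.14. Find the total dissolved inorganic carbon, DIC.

CA = [HCO3⁻] + 2[CO3²⁻] = (α₁ + 2α₂)·DIC
At pH 7.82: [H⁺]/K1 = 10^-1.85 = 0.014125, K2/[H⁺] = 10^-1.32 = 0.047863
α₁ = 1/(1 + 0.014125 + 0.047863) = 1/1.0620 = 0.9416; α₂ = α₁·K2/[H⁺] = 0.04507
α₁ + 2α₂ = 1.0318
DIC = CA / (α₁ + 2α₂) = 2.26 / 1.0318 = 2.19 mmol/kg

DIC = 2.19 mmol/kg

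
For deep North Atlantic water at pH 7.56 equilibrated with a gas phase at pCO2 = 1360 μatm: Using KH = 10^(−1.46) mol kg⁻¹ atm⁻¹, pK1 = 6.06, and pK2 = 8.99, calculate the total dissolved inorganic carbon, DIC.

DIC = 1.59 mmol/kg

[CO2*] = KH · pCO2 = 10^(−1.46) × 1360×10^-6 = 4.716×10^-5 mol/kg
α₀ = 1/(1 + K1/[H⁺] + K1K2/[H⁺]²) = 1/(1 + 10^+1.50 + 10^+0.07) = 0.02959
DIC = [CO2*]/α₀ = 4.716×10^-5 / 0.02959 = 1.59 mmol/kg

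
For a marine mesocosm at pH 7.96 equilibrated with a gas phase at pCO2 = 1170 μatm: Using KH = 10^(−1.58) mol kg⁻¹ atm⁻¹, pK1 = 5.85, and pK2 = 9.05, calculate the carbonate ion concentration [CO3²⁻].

[CO2*] = KH · pCO2 = 10^(−1.58) × 1170×10^-6 = 3.077×10^-5 mol/kg
α₀ = 1/(1 + K1/[H⁺] + K1K2/[H⁺]²) = 1/(1 + 10^+2.11 + 10^+1.02) = 0.007128
DIC = [CO2*]/α₀ = 3.077×10^-5 / 0.007128 = 4.317 mmol/kg
[CO3²⁻] = α₂·DIC; α₂ = 0.07464, so [CO3²⁻] = 0.07464 × 4.317 = 0.322 mmol/kg

[CO3²⁻] = 0.322 mmol/kg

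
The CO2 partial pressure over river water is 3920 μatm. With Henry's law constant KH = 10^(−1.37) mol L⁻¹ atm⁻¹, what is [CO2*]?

KH = 10^(−1.37) = 4.266×10^-2 mol L⁻¹ atm⁻¹
[CO2*] = KH · pCO2 = 4.266×10^-2 × 3920×10^-6 atm = 1.67×10^-4 mol/L

[CO2*] = 167 μmol/L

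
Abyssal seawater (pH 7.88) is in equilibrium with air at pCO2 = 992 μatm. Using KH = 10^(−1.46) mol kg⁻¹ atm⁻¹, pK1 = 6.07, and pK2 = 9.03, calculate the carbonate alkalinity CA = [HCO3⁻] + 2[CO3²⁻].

[CO2*] = KH · pCO2 = 10^(−1.46) × 992×10^-6 = 3.440×10^-5 mol/kg
α₀ = 1/(1 + K1/[H⁺] + K1K2/[H⁺]²) = 1/(1 + 10^+1.81 + 10^+0.66) = 0.01426
DIC = [CO2*]/α₀ = 3.440×10^-5 / 0.01426 = 2.412 mmol/kg
CA = (α₁ + 2α₂)·DIC = (0.9206 + 2×0.06517) × 2.412 = 2.54 mmol/kg

CA = 2.54 mmol/kg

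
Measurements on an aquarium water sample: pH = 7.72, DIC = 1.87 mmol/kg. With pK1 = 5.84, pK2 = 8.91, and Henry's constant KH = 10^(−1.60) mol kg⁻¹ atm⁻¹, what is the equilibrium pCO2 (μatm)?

α₀ = 1 / (1 + K1/[H⁺] + K1K2/[H⁺]²) = 1 / (1 + 10^+1.88 + 10^+0.69)
   = 1 / (1 + 75.858 + 4.8978) = 1/81.756 = 0.01223
[CO2*] = α₀ × DIC = 0.01223 × 1.87 = 0.02287 mmol/kg
pCO2 = [CO2*]/KH = 2.287×10^-5 / 2.512×10^-2 = 911 μatm

pCO2 = 911 μatm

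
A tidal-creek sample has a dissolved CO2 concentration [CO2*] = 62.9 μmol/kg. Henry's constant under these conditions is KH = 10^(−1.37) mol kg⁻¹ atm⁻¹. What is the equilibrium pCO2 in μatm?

KH = 10^(−1.37) = 4.266×10^-2 mol kg⁻¹ atm⁻¹
pCO2 = [CO2*]/KH = 62.9×10^-6 / 4.266×10^-2 = 1.47×10^-3 atm = 1470 μatm

pCO2 = 1470 μatm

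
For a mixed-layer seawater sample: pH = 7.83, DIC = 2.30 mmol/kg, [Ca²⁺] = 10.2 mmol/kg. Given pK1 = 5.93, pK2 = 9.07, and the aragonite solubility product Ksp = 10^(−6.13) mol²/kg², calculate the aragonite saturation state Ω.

α₂ = 1 / (1 + [H⁺]/K2 + [H⁺]²/(K1K2)) = 1 / (1 + 10^+1.24 + 10^-0.66)
   = 1 / (1 + 17.378 + 0.21878) = 1/18.597 = 0.05377
[CO3²⁻] = α₂ × DIC = 0.05377 × 2.30 = 0.1237 mmol/kg
Ksp = 10^(−6.13) = 7.413×10^-7
Ω = [Ca²⁺][CO3²⁻]/Ksp = (10.2×10^-3)(1.237×10^-4) / 7.413×10^-7 = 1.70

Ω = 1.70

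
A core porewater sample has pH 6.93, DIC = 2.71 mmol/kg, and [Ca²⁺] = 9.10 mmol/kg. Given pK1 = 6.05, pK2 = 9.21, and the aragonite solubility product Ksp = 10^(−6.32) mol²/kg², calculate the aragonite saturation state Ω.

α₂ = 1 / (1 + [H⁺]/K2 + [H⁺]²/(K1K2)) = 1 / (1 + 10^+2.28 + 10^+1.40)
   = 1 / (1 + 190.55 + 25.119) = 1/216.66 = 0.004615
[CO3²⁻] = α₂ × DIC = 0.004615 × 2.71 = 0.01251 mmol/kg = 12.51 μmol/kg
Ksp = 10^(−6.32) = 4.786×10^-7
Ω = [Ca²⁺][CO3²⁻]/Ksp = (9.10×10^-3)(1.251×10^-5) / 4.786×10^-7 = 0.238

Ω = 0.238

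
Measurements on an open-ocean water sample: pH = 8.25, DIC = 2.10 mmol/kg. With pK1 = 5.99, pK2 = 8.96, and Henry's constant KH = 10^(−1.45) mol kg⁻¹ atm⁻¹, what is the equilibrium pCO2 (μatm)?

pCO2 = 271 μatm

α₀ = 1 / (1 + K1/[H⁺] + K1K2/[H⁺]²) = 1 / (1 + 10^+2.26 + 10^+1.55)
   = 1 / (1 + 181.97 + 35.481) = 1/218.45 = 0.004578
[CO2*] = α₀ × DIC = 0.004578 × 2.10 = 0.009613 mmol/kg = 9.613 μmol/kg
pCO2 = [CO2*]/KH = 9.613×10^-6 / 3.548×10^-2 = 271 μatm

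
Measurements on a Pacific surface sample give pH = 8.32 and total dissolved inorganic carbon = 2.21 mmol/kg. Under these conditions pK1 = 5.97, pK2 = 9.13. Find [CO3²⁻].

[CO3²⁻] = 0.295 mmol/kg

α₂ = 1 / (1 + [H⁺]/K2 + [H⁺]²/(K1K2)) = 1 / (1 + 10^+0.81 + 10^-1.54)
   = 1 / (1 + 6.4565 + 0.028840) = 1/7.4854 = 0.1336
[CO3²⁻] = α₂ × DIC = 0.1336 × 2.21 = 0.295 mmol/kg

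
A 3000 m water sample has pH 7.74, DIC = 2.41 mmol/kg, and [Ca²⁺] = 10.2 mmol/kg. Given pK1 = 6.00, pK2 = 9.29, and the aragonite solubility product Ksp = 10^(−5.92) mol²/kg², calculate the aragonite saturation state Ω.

Ω = 0.551

α₂ = 1 / (1 + [H⁺]/K2 + [H⁺]²/(K1K2)) = 1 / (1 + 10^+1.55 + 10^-0.19)
   = 1 / (1 + 35.481 + 0.64565) = 1/37.127 = 0.02693
[CO3²⁻] = α₂ × DIC = 0.02693 × 2.41 = 0.06491 mmol/kg
Ksp = 10^(−5.92) = 1.202×10^-6
Ω = [Ca²⁺][CO3²⁻]/Ksp = (10.2×10^-3)(6.491×10^-5) / 1.202×10^-6 = 0.551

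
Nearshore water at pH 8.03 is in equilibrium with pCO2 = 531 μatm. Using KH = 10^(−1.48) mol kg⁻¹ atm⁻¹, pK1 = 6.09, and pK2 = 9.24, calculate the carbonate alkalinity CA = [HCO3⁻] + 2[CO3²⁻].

[CO2*] = KH · pCO2 = 10^(−1.48) × 531×10^-6 = 1.758×10^-5 mol/kg
α₀ = 1/(1 + K1/[H⁺] + K1K2/[H⁺]²) = 1/(1 + 10^+1.94 + 10^+0.73) = 0.01070
DIC = [CO2*]/α₀ = 1.758×10^-5 / 0.01070 = 1.643 mmol/kg
CA = (α₁ + 2α₂)·DIC = (0.9318 + 2×0.05746) × 1.643 = 1.72 mmol/kg

CA = 1.72 mmol/kg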